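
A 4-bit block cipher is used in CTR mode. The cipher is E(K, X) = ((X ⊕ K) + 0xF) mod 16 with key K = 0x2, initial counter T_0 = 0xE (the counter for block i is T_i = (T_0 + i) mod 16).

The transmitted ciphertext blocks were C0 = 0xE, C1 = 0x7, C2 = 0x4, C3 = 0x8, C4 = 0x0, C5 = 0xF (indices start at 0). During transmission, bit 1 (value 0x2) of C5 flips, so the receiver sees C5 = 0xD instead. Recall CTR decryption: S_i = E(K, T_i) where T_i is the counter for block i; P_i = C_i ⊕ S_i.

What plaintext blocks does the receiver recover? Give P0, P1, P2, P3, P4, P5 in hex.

P0 = 0x5, P1 = 0xB, P2 = 0x5, P3 = 0xA, P4 = 0xF, P5 = 0xD

Only C5 changed, to 0xD. In CTR, a change in C_i flips the same bit in P_i only; the keystream is unaffected. Decrypting the received ciphertext:
P0: T = 0xE, S = E(K, T) = 0xB; 0xE ⊕ 0xB = 0x5.
P1: T = 0xF, S = E(K, T) = 0xC; 0x7 ⊕ 0xC = 0xB.
P2: T = 0x0, S = E(K, T) = 0x1; 0x4 ⊕ 0x1 = 0x5.
P3: T = 0x1, S = E(K, T) = 0x2; 0x8 ⊕ 0x2 = 0xA.
P4: T = 0x2, S = E(K, T) = 0xF; 0x0 ⊕ 0xF = 0xF.
P5: T = 0x3, S = E(K, T) = 0x0; 0xD ⊕ 0x0 = 0xD.
Blocks that differ from the original plaintext: P5.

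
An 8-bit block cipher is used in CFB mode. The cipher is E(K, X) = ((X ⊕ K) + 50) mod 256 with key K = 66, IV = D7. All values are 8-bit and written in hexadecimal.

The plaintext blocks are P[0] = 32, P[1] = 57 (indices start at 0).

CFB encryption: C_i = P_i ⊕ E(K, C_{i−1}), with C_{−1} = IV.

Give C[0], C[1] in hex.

C[0] = 33, C[1] = F2

C[0]: E(K, D7) = 01; 32 ⊕ 01 = 33.
C[1]: E(K, 33) = A5; 57 ⊕ A5 = F2.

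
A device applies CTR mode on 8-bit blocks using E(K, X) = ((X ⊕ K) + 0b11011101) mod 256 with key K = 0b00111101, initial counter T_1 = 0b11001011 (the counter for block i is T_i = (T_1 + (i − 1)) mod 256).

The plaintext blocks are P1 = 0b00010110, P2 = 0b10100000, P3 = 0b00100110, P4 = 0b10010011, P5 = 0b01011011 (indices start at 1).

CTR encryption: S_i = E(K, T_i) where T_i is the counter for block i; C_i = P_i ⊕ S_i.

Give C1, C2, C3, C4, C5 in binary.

C1 = 0b11000101, C2 = 0b01101110, C3 = 0b11101011, C4 = 0b01000011, C5 = 0b10010100

C1: T = 0b11001011, S = E(K, T) = 0b11010011; 0b00010110 ⊕ 0b11010011 = 0b11000101.
C2: T = 0b11001100, S = E(K, T) = 0b11001110; 0b10100000 ⊕ 0b11001110 = 0b01101110.
C3: T = 0b11001101, S = E(K, T) = 0b11001101; 0b00100110 ⊕ 0b11001101 = 0b11101011.
C4: T = 0b11001110, S = E(K, T) = 0b11010000; 0b10010011 ⊕ 0b11010000 = 0b01000011.
C5: T = 0b11001111, S = E(K, T) = 0b11001111; 0b01011011 ⊕ 0b11001111 = 0b10010100.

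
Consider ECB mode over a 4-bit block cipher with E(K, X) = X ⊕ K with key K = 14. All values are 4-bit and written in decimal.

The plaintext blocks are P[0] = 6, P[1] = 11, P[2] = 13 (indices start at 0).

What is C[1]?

ECB encryption: C_i = E(K, P_i).
C[1]: E(K, 11) = 5.

C[1] = 5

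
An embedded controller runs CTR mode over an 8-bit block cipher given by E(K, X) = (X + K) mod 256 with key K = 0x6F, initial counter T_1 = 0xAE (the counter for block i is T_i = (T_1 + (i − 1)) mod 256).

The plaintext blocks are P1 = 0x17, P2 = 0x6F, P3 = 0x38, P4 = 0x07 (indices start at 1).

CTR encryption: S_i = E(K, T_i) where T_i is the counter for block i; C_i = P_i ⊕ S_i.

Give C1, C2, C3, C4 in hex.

C1 = 0x0A, C2 = 0x71, C3 = 0x27, C4 = 0x27

C1: T = 0xAE, S = E(K, T) = 0x1D; 0x17 ⊕ 0x1D = 0x0A.
C2: T = 0xAF, S = E(K, T) = 0x1E; 0x6F ⊕ 0x1E = 0x71.
C3: T = 0xB0, S = E(K, T) = 0x1F; 0x38 ⊕ 0x1F = 0x27.
C4: T = 0xB1, S = E(K, T) = 0x20; 0x07 ⊕ 0x20 = 0x27.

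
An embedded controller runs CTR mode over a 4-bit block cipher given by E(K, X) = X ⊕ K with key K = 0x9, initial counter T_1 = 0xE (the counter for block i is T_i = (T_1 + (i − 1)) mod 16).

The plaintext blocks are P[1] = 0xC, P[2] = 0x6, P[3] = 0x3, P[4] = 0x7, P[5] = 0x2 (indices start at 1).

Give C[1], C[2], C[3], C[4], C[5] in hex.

C[1] = 0xB, C[2] = 0x0, C[3] = 0xA, C[4] = 0xF, C[5] = 0x9

CTR encryption: S_i = E(K, T_i) where T_i is the counter for block i; C_i = P_i ⊕ S_i.
C[1]: T = 0xE, S = E(K, T) = 0x7; 0xC ⊕ 0x7 = 0xB.
C[2]: T = 0xF, S = E(K, T) = 0x6; 0x6 ⊕ 0x6 = 0x0.
C[3]: T = 0x0, S = E(K, T) = 0x9; 0x3 ⊕ 0x9 = 0xA.
C[4]: T = 0x1, S = E(K, T) = 0x8; 0x7 ⊕ 0x8 = 0xF.
C[5]: T = 0x2, S = E(K, T) = 0xB; 0x2 ⊕ 0xB = 0x9.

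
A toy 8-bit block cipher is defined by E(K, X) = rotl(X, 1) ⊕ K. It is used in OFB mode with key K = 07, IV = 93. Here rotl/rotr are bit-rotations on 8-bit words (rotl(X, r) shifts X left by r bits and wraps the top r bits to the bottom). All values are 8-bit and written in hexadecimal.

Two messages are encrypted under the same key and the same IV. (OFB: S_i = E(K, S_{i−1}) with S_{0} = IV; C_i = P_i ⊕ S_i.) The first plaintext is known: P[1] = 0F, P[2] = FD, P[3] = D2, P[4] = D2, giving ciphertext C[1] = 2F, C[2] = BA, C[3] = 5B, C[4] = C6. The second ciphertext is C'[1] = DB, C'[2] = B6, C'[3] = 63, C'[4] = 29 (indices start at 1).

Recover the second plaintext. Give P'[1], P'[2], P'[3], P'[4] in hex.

P'[1] = FB, P'[2] = F1, P'[3] = EA, P'[4] = 3D

In OFB with a reused IV, both messages share the same keystream S_i, so C_i ⊕ C'_i = P_i ⊕ P'_i and thus P'_i = P_i ⊕ C_i ⊕ C'_i.
P'[1]: 0F ⊕ 2F ⊕ DB = FB.
P'[2]: FD ⊕ BA ⊕ B6 = F1.
P'[3]: D2 ⊕ 5B ⊕ 63 = EA.
P'[4]: D2 ⊕ C6 ⊕ 29 = 3D.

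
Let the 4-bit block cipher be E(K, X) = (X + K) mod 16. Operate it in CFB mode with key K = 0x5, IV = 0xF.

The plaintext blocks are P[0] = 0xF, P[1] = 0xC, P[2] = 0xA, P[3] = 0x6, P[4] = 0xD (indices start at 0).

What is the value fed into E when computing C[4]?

CFB encryption: C_i = P_i ⊕ E(K, C_{i−1}), with C_{−1} = IV.
C[0]: E(K, 0xF) = 0x4; 0xF ⊕ 0x4 = 0xB.
C[1]: E(K, 0xB) = 0x0; 0xC ⊕ 0x0 = 0xC.
C[2]: E(K, 0xC) = 0x1; 0xA ⊕ 0x1 = 0xB.
C[3]: E(K, 0xB) = 0x0; 0x6 ⊕ 0x0 = 0x6.
C[4]: E(K, 0x6) = 0xB; 0xD ⊕ 0xB = 0x6.
So the input to E for block [4] is 0x6.

0x6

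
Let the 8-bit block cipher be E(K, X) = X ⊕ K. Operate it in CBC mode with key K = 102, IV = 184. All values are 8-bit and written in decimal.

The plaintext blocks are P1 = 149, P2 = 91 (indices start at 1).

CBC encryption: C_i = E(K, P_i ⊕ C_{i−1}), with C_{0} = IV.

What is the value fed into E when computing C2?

C1: P1 ⊕ 184 = 45; E(K, 45) = 75.
C2: P2 ⊕ 75 = 16; E(K, 16) = 118.
So the input to E for block 2 is 16.

16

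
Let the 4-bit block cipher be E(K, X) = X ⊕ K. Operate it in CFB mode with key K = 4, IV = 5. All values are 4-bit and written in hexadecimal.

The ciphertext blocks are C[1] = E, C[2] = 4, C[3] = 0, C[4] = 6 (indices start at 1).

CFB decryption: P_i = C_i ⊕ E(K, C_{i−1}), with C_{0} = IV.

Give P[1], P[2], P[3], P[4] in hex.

P[1]: E(K, 5) = 1; E ⊕ 1 = F.
P[2]: E(K, E) = A; 4 ⊕ A = E.
P[3]: E(K, 4) = 0; 0 ⊕ 0 = 0.
P[4]: E(K, 0) = 4; 6 ⊕ 4 = 2.

P[1] = F, P[2] = E, P[3] = 0, P[4] = 2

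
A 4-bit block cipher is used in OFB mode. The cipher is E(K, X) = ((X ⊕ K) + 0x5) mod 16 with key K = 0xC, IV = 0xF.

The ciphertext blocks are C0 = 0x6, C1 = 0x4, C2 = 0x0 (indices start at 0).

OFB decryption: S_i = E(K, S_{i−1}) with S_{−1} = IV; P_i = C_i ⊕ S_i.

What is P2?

P0: S = E(K, 0xF) = 0x8; 0x6 ⊕ 0x8 = 0xE.
P1: S = E(K, 0x8) = 0x9; 0x4 ⊕ 0x9 = 0xD.
P2: S = E(K, 0x9) = 0xA; 0x0 ⊕ 0xA = 0xA.

P2 = 0xA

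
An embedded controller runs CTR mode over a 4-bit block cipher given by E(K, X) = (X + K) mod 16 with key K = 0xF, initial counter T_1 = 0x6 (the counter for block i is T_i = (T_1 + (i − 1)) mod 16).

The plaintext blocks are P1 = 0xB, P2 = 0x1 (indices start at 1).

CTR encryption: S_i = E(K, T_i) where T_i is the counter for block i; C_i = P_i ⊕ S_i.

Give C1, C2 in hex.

C1 = 0xE, C2 = 0x7

C1: T = 0x6, S = E(K, T) = 0x5; 0xB ⊕ 0x5 = 0xE.
C2: T = 0x7, S = E(K, T) = 0x6; 0x1 ⊕ 0x6 = 0x7.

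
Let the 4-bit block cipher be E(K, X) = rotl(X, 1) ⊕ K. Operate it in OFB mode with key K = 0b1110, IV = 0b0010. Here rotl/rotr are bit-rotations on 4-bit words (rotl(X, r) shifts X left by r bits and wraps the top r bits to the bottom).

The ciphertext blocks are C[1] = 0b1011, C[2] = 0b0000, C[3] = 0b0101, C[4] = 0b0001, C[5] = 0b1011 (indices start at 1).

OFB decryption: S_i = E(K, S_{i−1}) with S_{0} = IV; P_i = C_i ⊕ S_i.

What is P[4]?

P[1]: S = E(K, 0b0010) = 0b1010; 0b1011 ⊕ 0b1010 = 0b0001.
P[2]: S = E(K, 0b1010) = 0b1011; 0b0000 ⊕ 0b1011 = 0b1011.
P[3]: S = E(K, 0b1011) = 0b1001; 0b0101 ⊕ 0b1001 = 0b1100.
P[4]: S = E(K, 0b1001) = 0b1101; 0b0001 ⊕ 0b1101 = 0b1100.

P[4] = 0b1100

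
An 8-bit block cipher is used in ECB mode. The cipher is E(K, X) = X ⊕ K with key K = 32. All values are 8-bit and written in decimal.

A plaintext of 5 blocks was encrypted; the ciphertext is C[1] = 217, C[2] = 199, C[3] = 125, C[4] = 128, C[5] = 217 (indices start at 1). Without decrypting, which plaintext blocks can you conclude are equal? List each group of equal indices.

P[1] = P[5]

ECB encrypts each block independently with the same key, so equal ciphertext blocks imply equal plaintext blocks.
C[1] = C[5] = 217, so P[1] = P[5].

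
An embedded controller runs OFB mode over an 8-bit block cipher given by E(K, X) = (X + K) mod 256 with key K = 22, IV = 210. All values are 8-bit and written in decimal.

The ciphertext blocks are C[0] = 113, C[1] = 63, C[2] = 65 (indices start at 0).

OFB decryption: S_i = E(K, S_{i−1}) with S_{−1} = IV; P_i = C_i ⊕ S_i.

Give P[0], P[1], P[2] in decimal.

P[0]: S = E(K, 210) = 232; 113 ⊕ 232 = 153.
P[1]: S = E(K, 232) = 254; 63 ⊕ 254 = 193.
P[2]: S = E(K, 254) = 20; 65 ⊕ 20 = 85.

P[0] = 153, P[1] = 193, P[2] = 85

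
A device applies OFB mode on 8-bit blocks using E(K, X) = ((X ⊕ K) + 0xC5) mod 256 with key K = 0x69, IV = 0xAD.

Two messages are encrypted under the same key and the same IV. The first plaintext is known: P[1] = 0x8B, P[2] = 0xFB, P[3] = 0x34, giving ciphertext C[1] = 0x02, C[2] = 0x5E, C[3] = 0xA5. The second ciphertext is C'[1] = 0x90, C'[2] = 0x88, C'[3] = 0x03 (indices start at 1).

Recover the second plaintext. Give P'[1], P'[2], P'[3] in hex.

In OFB with a reused IV, both messages share the same keystream S_i, so C_i ⊕ C'_i = P_i ⊕ P'_i and thus P'_i = P_i ⊕ C_i ⊕ C'_i.
P'[1]: 0x8B ⊕ 0x02 ⊕ 0x90 = 0x19.
P'[2]: 0xFB ⊕ 0x5E ⊕ 0x88 = 0x2D.
P'[3]: 0x34 ⊕ 0xA5 ⊕ 0x03 = 0x92.

P'[1] = 0x19, P'[2] = 0x2D, P'[3] = 0x92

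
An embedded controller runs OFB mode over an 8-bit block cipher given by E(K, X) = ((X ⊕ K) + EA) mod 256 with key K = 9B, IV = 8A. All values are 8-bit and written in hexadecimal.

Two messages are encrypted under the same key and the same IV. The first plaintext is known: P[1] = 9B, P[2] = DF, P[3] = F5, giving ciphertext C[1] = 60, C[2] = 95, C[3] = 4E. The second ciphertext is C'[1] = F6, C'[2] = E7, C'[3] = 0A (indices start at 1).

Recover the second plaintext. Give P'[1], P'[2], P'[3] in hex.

In OFB with a reused IV, both messages share the same keystream S_i, so C_i ⊕ C'_i = P_i ⊕ P'_i and thus P'_i = P_i ⊕ C_i ⊕ C'_i.
P'[1]: 9B ⊕ 60 ⊕ F6 = 0D.
P'[2]: DF ⊕ 95 ⊕ E7 = AD.
P'[3]: F5 ⊕ 4E ⊕ 0A = B1.

P'[1] = 0D, P'[2] = AD, P'[3] = B1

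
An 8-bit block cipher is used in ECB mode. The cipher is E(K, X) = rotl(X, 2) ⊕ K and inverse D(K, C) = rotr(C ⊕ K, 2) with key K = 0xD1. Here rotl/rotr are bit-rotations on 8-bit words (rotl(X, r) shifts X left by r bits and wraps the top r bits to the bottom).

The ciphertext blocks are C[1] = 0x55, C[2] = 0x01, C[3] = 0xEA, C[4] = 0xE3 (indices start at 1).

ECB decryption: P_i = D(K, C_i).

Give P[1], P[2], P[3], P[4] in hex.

P[1] = 0x21, P[2] = 0x34, P[3] = 0xCE, P[4] = 0x8C

P[1]: D(K, 0x55) = 0x21.
P[2]: D(K, 0x01) = 0x34.
P[3]: D(K, 0xEA) = 0xCE.
P[4]: D(K, 0xE3) = 0x8C.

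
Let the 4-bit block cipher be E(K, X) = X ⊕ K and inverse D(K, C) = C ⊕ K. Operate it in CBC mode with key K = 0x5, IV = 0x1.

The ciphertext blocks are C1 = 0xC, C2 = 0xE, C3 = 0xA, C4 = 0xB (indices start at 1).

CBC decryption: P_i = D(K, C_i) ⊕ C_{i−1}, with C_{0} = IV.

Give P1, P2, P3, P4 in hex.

P1: D(K, 0xC) = 0x9; 0x9 ⊕ 0x1 = 0x8.
P2: D(K, 0xE) = 0xB; 0xB ⊕ 0xC = 0x7.
P3: D(K, 0xA) = 0xF; 0xF ⊕ 0xE = 0x1.
P4: D(K, 0xB) = 0xE; 0xE ⊕ 0xA = 0x4.

P1 = 0x8, P2 = 0x7, P3 = 0x1, P4 = 0x4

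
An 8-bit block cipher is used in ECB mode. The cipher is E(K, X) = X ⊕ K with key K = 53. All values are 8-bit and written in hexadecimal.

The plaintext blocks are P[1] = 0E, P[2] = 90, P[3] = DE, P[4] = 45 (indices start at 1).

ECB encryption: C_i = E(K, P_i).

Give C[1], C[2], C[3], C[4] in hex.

C[1] = 5D, C[2] = C3, C[3] = 8D, C[4] = 16

C[1]: E(K, 0E) = 5D.
C[2]: E(K, 90) = C3.
C[3]: E(K, DE) = 8D.
C[4]: E(K, 45) = 16.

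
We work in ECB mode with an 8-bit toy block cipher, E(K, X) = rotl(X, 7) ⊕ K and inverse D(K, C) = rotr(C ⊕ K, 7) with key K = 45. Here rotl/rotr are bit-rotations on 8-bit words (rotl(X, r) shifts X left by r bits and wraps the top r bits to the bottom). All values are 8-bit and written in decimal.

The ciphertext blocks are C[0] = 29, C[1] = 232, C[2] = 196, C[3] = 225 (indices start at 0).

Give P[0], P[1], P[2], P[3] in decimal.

ECB decryption: P_i = D(K, C_i).
P[0]: D(K, 29) = 96.
P[1]: D(K, 232) = 139.
P[2]: D(K, 196) = 211.
P[3]: D(K, 225) = 153.

P[0] = 96, P[1] = 139, P[2] = 211, P[3] = 153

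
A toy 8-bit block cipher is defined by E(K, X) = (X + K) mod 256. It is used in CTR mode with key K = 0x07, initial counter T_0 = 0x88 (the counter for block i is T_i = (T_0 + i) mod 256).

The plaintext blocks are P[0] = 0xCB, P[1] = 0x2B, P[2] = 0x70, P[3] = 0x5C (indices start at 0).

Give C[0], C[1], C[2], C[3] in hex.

C[0] = 0x44, C[1] = 0xBB, C[2] = 0xE1, C[3] = 0xCE

CTR encryption: S_i = E(K, T_i) where T_i is the counter for block i; C_i = P_i ⊕ S_i.
C[0]: T = 0x88, S = E(K, T) = 0x8F; 0xCB ⊕ 0x8F = 0x44.
C[1]: T = 0x89, S = E(K, T) = 0x90; 0x2B ⊕ 0x90 = 0xBB.
C[2]: T = 0x8A, S = E(K, T) = 0x91; 0x70 ⊕ 0x91 = 0xE1.
C[3]: T = 0x8B, S = E(K, T) = 0x92; 0x5C ⊕ 0x92 = 0xCE.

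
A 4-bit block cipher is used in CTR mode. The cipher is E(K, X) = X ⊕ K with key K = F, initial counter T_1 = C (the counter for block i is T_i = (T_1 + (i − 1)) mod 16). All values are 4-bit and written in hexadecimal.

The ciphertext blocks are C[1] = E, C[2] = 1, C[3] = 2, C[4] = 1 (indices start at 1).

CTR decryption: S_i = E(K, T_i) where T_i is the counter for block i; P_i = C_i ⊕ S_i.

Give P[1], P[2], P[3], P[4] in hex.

P[1] = D, P[2] = 3, P[3] = 3, P[4] = 1

P[1]: T = C, S = E(K, T) = 3; E ⊕ 3 = D.
P[2]: T = D, S = E(K, T) = 2; 1 ⊕ 2 = 3.
P[3]: T = E, S = E(K, T) = 1; 2 ⊕ 1 = 3.
P[4]: T = F, S = E(K, T) = 0; 1 ⊕ 0 = 1.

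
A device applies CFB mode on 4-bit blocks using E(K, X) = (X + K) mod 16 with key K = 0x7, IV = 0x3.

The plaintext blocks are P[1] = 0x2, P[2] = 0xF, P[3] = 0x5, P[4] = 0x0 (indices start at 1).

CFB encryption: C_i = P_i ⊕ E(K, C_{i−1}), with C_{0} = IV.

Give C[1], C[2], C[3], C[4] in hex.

C[1]: E(K, 0x3) = 0xA; 0x2 ⊕ 0xA = 0x8.
C[2]: E(K, 0x8) = 0xF; 0xF ⊕ 0xF = 0x0.
C[3]: E(K, 0x0) = 0x7; 0x5 ⊕ 0x7 = 0x2.
C[4]: E(K, 0x2) = 0x9; 0x0 ⊕ 0x9 = 0x9.

C[1] = 0x8, C[2] = 0x0, C[3] = 0x2, C[4] = 0x9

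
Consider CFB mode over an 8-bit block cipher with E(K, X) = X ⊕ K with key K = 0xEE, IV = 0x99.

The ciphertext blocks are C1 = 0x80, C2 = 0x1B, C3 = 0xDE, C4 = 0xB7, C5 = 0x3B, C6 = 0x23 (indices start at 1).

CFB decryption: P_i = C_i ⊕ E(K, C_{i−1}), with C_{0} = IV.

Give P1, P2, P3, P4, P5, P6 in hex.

P1 = 0xF7, P2 = 0x75, P3 = 0x2B, P4 = 0x87, P5 = 0x62, P6 = 0xF6

P1: E(K, 0x99) = 0x77; 0x80 ⊕ 0x77 = 0xF7.
P2: E(K, 0x80) = 0x6E; 0x1B ⊕ 0x6E = 0x75.
P3: E(K, 0x1B) = 0xF5; 0xDE ⊕ 0xF5 = 0x2B.
P4: E(K, 0xDE) = 0x30; 0xB7 ⊕ 0x30 = 0x87.
P5: E(K, 0xB7) = 0x59; 0x3B ⊕ 0x59 = 0x62.
P6: E(K, 0x3B) = 0xD5; 0x23 ⊕ 0xD5 = 0xF6.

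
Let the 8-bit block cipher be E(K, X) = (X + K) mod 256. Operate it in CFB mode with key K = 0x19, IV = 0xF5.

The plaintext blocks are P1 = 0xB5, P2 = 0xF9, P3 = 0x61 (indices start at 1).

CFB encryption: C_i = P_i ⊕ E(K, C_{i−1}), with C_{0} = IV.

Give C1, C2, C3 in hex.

C1: E(K, 0xF5) = 0x0E; 0xB5 ⊕ 0x0E = 0xBB.
C2: E(K, 0xBB) = 0xD4; 0xF9 ⊕ 0xD4 = 0x2D.
C3: E(K, 0x2D) = 0x46; 0x61 ⊕ 0x46 = 0x27.

C1 = 0xBB, C2 = 0x2D, C3 = 0x27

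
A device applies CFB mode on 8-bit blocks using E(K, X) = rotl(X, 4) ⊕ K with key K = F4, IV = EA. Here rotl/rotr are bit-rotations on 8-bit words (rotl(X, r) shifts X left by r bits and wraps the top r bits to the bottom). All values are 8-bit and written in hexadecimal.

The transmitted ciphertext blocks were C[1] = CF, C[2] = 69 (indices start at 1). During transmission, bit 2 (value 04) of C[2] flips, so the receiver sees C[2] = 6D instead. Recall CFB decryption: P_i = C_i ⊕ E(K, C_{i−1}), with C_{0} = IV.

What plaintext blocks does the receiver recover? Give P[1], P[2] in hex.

P[1] = 95, P[2] = 65

Only C[2] changed, to 6D. In CFB, a change in C_i flips the same bit in P_i and garbles P_{i+1}. Decrypting the received ciphertext:
P[1]: E(K, EA) = 5A; CF ⊕ 5A = 95.
P[2]: E(K, CF) = 08; 6D ⊕ 08 = 65.
Blocks that differ from the original plaintext: P[2].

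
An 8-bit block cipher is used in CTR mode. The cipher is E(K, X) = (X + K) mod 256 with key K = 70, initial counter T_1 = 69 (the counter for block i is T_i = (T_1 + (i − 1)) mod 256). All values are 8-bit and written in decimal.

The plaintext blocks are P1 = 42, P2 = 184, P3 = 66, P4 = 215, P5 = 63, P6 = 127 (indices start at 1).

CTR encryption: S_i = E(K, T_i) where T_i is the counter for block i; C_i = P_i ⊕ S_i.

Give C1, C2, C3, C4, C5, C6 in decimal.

C1 = 161, C2 = 52, C3 = 207, C4 = 89, C5 = 176, C6 = 239

C1: T = 69, S = E(K, T) = 139; 42 ⊕ 139 = 161.
C2: T = 70, S = E(K, T) = 140; 184 ⊕ 140 = 52.
C3: T = 71, S = E(K, T) = 141; 66 ⊕ 141 = 207.
C4: T = 72, S = E(K, T) = 142; 215 ⊕ 142 = 89.
C5: T = 73, S = E(K, T) = 143; 63 ⊕ 143 = 176.
C6: T = 74, S = E(K, T) = 144; 127 ⊕ 144 = 239.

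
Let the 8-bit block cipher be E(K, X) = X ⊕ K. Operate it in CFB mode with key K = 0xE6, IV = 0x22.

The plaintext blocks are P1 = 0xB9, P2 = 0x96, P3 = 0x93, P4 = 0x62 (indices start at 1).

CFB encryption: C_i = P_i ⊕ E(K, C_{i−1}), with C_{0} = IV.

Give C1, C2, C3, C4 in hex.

C1: E(K, 0x22) = 0xC4; 0xB9 ⊕ 0xC4 = 0x7D.
C2: E(K, 0x7D) = 0x9B; 0x96 ⊕ 0x9B = 0x0D.
C3: E(K, 0x0D) = 0xEB; 0x93 ⊕ 0xEB = 0x78.
C4: E(K, 0x78) = 0x9E; 0x62 ⊕ 0x9E = 0xFC.

C1 = 0x7D, C2 = 0x0D, C3 = 0x78, C4 = 0xFC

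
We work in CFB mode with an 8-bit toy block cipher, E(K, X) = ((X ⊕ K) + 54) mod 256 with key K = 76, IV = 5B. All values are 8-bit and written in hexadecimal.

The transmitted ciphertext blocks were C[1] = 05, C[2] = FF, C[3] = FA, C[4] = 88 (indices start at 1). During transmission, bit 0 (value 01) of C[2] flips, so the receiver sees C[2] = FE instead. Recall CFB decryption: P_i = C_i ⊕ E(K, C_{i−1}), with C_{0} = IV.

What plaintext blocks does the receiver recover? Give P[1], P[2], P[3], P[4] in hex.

Only C[2] changed, to FE. In CFB, a change in C_i flips the same bit in P_i and garbles P_{i+1}. Decrypting the received ciphertext:
P[1]: E(K, 5B) = 81; 05 ⊕ 81 = 84.
P[2]: E(K, 05) = C7; FE ⊕ C7 = 39.
P[3]: E(K, FE) = DC; FA ⊕ DC = 26.
P[4]: E(K, FA) = E0; 88 ⊕ E0 = 68.
Blocks that differ from the original plaintext: P[2], P[3].

P[1] = 84, P[2] = 39, P[3] = 26, P[4] = 68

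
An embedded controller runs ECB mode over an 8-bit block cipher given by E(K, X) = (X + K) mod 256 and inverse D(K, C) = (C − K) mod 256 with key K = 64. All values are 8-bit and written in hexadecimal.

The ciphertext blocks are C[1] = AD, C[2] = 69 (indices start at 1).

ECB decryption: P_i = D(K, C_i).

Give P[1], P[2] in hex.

P[1]: D(K, AD) = 49.
P[2]: D(K, 69) = 05.

P[1] = 49, P[2] = 05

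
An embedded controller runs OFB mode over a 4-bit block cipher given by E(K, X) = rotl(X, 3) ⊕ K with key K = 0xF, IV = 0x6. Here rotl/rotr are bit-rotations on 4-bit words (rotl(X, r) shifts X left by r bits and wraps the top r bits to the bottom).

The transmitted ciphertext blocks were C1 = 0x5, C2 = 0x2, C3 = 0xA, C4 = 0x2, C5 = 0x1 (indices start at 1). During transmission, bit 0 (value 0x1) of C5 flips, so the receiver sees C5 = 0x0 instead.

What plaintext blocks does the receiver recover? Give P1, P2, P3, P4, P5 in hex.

P1 = 0x9, P2 = 0xB, P3 = 0x9, P4 = 0x4, P5 = 0xC

OFB decryption: S_i = E(K, S_{i−1}) with S_{0} = IV; P_i = C_i ⊕ S_i.
Only C5 changed, to 0x0. In OFB, a change in C_i flips the same bit in P_i only; the keystream is unaffected. Decrypting the received ciphertext:
P1: S = E(K, 0x6) = 0xC; 0x5 ⊕ 0xC = 0x9.
P2: S = E(K, 0xC) = 0x9; 0x2 ⊕ 0x9 = 0xB.
P3: S = E(K, 0x9) = 0x3; 0xA ⊕ 0x3 = 0x9.
P4: S = E(K, 0x3) = 0x6; 0x2 ⊕ 0x6 = 0x4.
P5: S = E(K, 0x6) = 0xC; 0x0 ⊕ 0xC = 0xC.
Blocks that differ from the original plaintext: P5.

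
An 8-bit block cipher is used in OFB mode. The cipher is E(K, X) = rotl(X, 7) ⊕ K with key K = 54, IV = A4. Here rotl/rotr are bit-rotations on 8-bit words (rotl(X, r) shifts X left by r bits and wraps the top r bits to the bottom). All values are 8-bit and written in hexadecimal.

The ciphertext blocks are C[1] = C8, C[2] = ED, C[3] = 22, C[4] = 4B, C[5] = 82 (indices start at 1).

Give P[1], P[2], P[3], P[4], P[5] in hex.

P[1] = CE, P[2] = BA, P[3] = DD, P[4] = E0, P[5] = 03

OFB decryption: S_i = E(K, S_{i−1}) with S_{0} = IV; P_i = C_i ⊕ S_i.
P[1]: S = E(K, A4) = 06; C8 ⊕ 06 = CE.
P[2]: S = E(K, 06) = 57; ED ⊕ 57 = BA.
P[3]: S = E(K, 57) = FF; 22 ⊕ FF = DD.
P[4]: S = E(K, FF) = AB; 4B ⊕ AB = E0.
P[5]: S = E(K, AB) = 81; 82 ⊕ 81 = 03.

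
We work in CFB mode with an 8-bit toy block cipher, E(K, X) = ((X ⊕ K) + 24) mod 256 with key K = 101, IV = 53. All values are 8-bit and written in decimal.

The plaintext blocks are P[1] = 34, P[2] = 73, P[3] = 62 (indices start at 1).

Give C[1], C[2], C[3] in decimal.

C[1] = 74, C[2] = 14, C[3] = 189

CFB encryption: C_i = P_i ⊕ E(K, C_{i−1}), with C_{0} = IV.
C[1]: E(K, 53) = 104; 34 ⊕ 104 = 74.
C[2]: E(K, 74) = 71; 73 ⊕ 71 = 14.
C[3]: E(K, 14) = 131; 62 ⊕ 131 = 189.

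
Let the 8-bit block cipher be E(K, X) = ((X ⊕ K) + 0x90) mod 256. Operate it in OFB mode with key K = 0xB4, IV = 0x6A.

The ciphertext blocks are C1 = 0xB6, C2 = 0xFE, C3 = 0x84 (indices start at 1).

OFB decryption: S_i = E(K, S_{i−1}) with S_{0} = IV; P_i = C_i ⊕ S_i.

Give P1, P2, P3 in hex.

P1: S = E(K, 0x6A) = 0x6E; 0xB6 ⊕ 0x6E = 0xD8.
P2: S = E(K, 0x6E) = 0x6A; 0xFE ⊕ 0x6A = 0x94.
P3: S = E(K, 0x6A) = 0x6E; 0x84 ⊕ 0x6E = 0xEA.

P1 = 0xD8, P2 = 0x94, P3 = 0xEA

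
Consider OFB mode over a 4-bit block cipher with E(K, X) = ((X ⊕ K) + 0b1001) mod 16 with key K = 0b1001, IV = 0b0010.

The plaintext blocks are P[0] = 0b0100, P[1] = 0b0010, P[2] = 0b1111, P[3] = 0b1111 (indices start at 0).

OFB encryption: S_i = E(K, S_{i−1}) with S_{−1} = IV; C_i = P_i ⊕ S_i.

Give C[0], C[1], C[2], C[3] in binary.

C[0] = 0b0000, C[1] = 0b0100, C[2] = 0b0111, C[3] = 0b0101

C[0]: S = E(K, 0b0010) = 0b0100; 0b0100 ⊕ 0b0100 = 0b0000.
C[1]: S = E(K, 0b0100) = 0b0110; 0b0010 ⊕ 0b0110 = 0b0100.
C[2]: S = E(K, 0b0110) = 0b1000; 0b1111 ⊕ 0b1000 = 0b0111.
C[3]: S = E(K, 0b1000) = 0b1010; 0b1111 ⊕ 0b1010 = 0b0101.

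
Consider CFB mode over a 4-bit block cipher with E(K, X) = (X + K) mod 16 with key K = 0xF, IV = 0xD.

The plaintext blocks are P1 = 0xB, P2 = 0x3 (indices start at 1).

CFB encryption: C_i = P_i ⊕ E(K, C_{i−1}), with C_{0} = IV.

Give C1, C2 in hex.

C1: E(K, 0xD) = 0xC; 0xB ⊕ 0xC = 0x7.
C2: E(K, 0x7) = 0x6; 0x3 ⊕ 0x6 = 0x5.

C1 = 0x7, C2 = 0x5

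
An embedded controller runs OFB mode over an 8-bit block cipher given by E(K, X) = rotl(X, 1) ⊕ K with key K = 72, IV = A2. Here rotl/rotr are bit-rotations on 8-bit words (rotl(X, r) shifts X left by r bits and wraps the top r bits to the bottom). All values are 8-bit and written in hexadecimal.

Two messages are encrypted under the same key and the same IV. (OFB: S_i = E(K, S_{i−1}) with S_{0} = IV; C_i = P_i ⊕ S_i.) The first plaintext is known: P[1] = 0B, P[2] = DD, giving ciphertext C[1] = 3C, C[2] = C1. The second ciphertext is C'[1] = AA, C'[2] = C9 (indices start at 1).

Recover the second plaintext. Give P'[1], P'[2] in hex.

P'[1] = 9D, P'[2] = D5

In OFB with a reused IV, both messages share the same keystream S_i, so C_i ⊕ C'_i = P_i ⊕ P'_i and thus P'_i = P_i ⊕ C_i ⊕ C'_i.
P'[1]: 0B ⊕ 3C ⊕ AA = 9D.
P'[2]: DD ⊕ C1 ⊕ C9 = D5.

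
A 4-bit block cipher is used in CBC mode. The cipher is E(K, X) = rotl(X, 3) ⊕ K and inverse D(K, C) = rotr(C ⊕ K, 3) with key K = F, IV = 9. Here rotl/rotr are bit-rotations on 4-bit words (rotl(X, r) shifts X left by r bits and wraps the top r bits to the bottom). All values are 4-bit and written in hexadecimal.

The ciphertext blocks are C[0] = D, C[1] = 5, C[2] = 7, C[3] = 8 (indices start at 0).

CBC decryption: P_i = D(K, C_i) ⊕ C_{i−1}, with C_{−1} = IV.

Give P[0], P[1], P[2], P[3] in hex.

P[0] = D, P[1] = 8, P[2] = 4, P[3] = 9

P[0]: D(K, D) = 4; 4 ⊕ 9 = D.
P[1]: D(K, 5) = 5; 5 ⊕ D = 8.
P[2]: D(K, 7) = 1; 1 ⊕ 5 = 4.
P[3]: D(K, 8) = E; E ⊕ 7 = 9.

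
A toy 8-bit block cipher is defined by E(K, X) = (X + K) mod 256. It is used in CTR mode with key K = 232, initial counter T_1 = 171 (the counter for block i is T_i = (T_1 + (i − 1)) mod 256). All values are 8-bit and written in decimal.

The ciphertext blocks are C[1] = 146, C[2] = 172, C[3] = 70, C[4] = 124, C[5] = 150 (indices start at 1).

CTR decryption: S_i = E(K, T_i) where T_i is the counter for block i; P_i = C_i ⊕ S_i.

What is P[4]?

P[4] = 234

P[4]: T = 174, S = E(K, T) = 150; 124 ⊕ 150 = 234.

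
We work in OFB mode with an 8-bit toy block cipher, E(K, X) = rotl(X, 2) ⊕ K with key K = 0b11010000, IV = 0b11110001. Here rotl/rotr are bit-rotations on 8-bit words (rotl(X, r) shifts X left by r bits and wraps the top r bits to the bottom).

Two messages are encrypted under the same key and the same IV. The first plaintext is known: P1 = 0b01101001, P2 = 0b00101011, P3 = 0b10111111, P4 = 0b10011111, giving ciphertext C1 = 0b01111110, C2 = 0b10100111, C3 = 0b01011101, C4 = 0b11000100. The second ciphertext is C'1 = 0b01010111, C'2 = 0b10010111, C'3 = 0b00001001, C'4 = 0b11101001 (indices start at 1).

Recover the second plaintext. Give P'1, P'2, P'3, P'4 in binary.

In OFB with a reused IV, both messages share the same keystream S_i, so C_i ⊕ C'_i = P_i ⊕ P'_i and thus P'_i = P_i ⊕ C_i ⊕ C'_i.
P'1: 0b01101001 ⊕ 0b01111110 ⊕ 0b01010111 = 0b01000000.
P'2: 0b00101011 ⊕ 0b10100111 ⊕ 0b10010111 = 0b00011011.
P'3: 0b10111111 ⊕ 0b01011101 ⊕ 0b00001001 = 0b11101011.
P'4: 0b10011111 ⊕ 0b11000100 ⊕ 0b11101001 = 0b10110010.

P'1 = 0b01000000, P'2 = 0b00011011, P'3 = 0b11101011, P'4 = 0b10110010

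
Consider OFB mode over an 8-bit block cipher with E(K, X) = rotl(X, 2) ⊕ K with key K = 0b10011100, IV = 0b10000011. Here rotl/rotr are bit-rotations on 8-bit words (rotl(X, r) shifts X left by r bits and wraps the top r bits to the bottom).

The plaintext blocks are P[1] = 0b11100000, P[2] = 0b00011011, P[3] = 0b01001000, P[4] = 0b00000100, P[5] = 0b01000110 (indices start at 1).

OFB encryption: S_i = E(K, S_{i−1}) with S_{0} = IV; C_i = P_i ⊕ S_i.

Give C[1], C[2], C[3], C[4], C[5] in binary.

C[1]: S = E(K, 0b10000011) = 0b10010010; 0b11100000 ⊕ 0b10010010 = 0b01110010.
C[2]: S = E(K, 0b10010010) = 0b11010110; 0b00011011 ⊕ 0b11010110 = 0b11001101.
C[3]: S = E(K, 0b11010110) = 0b11000111; 0b01001000 ⊕ 0b11000111 = 0b10001111.
C[4]: S = E(K, 0b11000111) = 0b10000011; 0b00000100 ⊕ 0b10000011 = 0b10000111.
C[5]: S = E(K, 0b10000011) = 0b10010010; 0b01000110 ⊕ 0b10010010 = 0b11010100.

C[1] = 0b01110010, C[2] = 0b11001101, C[3] = 0b10001111, C[4] = 0b10000111, C[5] = 0b11010100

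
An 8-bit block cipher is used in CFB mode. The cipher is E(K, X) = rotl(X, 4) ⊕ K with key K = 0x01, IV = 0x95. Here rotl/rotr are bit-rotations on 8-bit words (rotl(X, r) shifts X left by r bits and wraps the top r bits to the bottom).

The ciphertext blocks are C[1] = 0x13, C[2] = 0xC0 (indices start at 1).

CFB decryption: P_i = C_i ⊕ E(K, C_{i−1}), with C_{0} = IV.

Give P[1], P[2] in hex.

P[1] = 0x4B, P[2] = 0xF0

P[1]: E(K, 0x95) = 0x58; 0x13 ⊕ 0x58 = 0x4B.
P[2]: E(K, 0x13) = 0x30; 0xC0 ⊕ 0x30 = 0xF0.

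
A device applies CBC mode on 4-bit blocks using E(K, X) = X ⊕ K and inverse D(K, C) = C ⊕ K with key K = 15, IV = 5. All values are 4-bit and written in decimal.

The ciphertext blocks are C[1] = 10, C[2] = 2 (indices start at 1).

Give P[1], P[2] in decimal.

P[1] = 0, P[2] = 7

CBC decryption: P_i = D(K, C_i) ⊕ C_{i−1}, with C_{0} = IV.
P[1]: D(K, 10) = 5; 5 ⊕ 5 = 0.
P[2]: D(K, 2) = 13; 13 ⊕ 10 = 7.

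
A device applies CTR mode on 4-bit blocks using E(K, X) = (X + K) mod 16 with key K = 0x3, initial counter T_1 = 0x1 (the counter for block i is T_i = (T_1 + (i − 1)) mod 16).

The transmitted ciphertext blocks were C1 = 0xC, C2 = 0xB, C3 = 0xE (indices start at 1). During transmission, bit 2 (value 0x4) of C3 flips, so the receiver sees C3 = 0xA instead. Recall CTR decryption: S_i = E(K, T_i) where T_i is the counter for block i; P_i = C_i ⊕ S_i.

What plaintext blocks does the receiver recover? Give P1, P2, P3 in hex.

P1 = 0x8, P2 = 0xE, P3 = 0xC

Only C3 changed, to 0xA. In CTR, a change in C_i flips the same bit in P_i only; the keystream is unaffected. Decrypting the received ciphertext:
P1: T = 0x1, S = E(K, T) = 0x4; 0xC ⊕ 0x4 = 0x8.
P2: T = 0x2, S = E(K, T) = 0x5; 0xB ⊕ 0x5 = 0xE.
P3: T = 0x3, S = E(K, T) = 0x6; 0xA ⊕ 0x6 = 0xC.
Blocks that differ from the original plaintext: P3.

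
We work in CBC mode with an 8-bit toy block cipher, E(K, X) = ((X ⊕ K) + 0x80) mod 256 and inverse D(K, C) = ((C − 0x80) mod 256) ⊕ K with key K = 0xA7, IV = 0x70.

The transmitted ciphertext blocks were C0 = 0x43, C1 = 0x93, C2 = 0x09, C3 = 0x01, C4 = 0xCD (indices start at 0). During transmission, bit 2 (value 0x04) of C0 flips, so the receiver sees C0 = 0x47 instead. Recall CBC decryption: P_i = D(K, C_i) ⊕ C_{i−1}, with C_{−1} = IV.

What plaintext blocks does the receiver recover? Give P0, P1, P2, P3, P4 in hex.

Only C0 changed, to 0x47. In CBC, a change in C_i garbles P_i and flips the same bit in P_{i+1}. Decrypting the received ciphertext:
P0: D(K, 0x47) = 0x60; 0x60 ⊕ 0x70 = 0x10.
P1: D(K, 0x93) = 0xB4; 0xB4 ⊕ 0x47 = 0xF3.
P2: D(K, 0x09) = 0x2E; 0x2E ⊕ 0x93 = 0xBD.
P3: D(K, 0x01) = 0x26; 0x26 ⊕ 0x09 = 0x2F.
P4: D(K, 0xCD) = 0xEA; 0xEA ⊕ 0x01 = 0xEB.
Blocks that differ from the original plaintext: P0, P1.

P0 = 0x10, P1 = 0xF3, P2 = 0xBD, P3 = 0x2F, P4 = 0xEB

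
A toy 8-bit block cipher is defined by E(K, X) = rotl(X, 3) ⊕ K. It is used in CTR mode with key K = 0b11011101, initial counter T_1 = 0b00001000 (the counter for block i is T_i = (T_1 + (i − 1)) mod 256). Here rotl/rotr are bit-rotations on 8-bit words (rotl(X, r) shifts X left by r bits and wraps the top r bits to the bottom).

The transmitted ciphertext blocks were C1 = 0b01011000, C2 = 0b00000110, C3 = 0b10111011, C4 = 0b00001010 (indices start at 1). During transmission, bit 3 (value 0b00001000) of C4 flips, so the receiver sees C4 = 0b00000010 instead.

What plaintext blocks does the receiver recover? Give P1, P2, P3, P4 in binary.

P1 = 0b11000101, P2 = 0b10010011, P3 = 0b00110110, P4 = 0b10000111

CTR decryption: S_i = E(K, T_i) where T_i is the counter for block i; P_i = C_i ⊕ S_i.
Only C4 changed, to 0b00000010. In CTR, a change in C_i flips the same bit in P_i only; the keystream is unaffected. Decrypting the received ciphertext:
P1: T = 0b00001000, S = E(K, T) = 0b10011101; 0b01011000 ⊕ 0b10011101 = 0b11000101.
P2: T = 0b00001001, S = E(K, T) = 0b10010101; 0b00000110 ⊕ 0b10010101 = 0b10010011.
P3: T = 0b00001010, S = E(K, T) = 0b10001101; 0b10111011 ⊕ 0b10001101 = 0b00110110.
P4: T = 0b00001011, S = E(K, T) = 0b10000101; 0b00000010 ⊕ 0b10000101 = 0b10000111.
Blocks that differ from the original plaintext: P4.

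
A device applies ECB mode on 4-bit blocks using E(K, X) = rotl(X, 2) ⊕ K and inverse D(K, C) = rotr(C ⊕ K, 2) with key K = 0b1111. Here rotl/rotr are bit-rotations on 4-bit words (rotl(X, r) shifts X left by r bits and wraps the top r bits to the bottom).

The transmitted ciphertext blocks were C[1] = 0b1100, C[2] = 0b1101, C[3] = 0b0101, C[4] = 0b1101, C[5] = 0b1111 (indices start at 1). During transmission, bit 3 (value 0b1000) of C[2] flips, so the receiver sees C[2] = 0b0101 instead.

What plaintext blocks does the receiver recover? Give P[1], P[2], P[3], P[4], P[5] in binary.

P[1] = 0b1100, P[2] = 0b1010, P[3] = 0b1010, P[4] = 0b1000, P[5] = 0b0000

ECB decryption: P_i = D(K, C_i).
Only C[2] changed, to 0b0101. In ECB, a change in C_i affects only P_i. Decrypting the received ciphertext:
P[1]: D(K, 0b1100) = 0b1100.
P[2]: D(K, 0b0101) = 0b1010.
P[3]: D(K, 0b0101) = 0b1010.
P[4]: D(K, 0b1101) = 0b1000.
P[5]: D(K, 0b1111) = 0b0000.
Blocks that differ from the original plaintext: P[2].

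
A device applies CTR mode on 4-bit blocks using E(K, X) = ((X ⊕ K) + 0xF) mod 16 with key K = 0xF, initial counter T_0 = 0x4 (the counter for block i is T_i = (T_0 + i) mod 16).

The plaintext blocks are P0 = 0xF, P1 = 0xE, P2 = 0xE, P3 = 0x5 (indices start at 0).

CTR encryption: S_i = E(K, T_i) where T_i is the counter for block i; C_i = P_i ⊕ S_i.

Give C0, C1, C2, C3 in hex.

C0 = 0x5, C1 = 0x7, C2 = 0x6, C3 = 0x2

C0: T = 0x4, S = E(K, T) = 0xA; 0xF ⊕ 0xA = 0x5.
C1: T = 0x5, S = E(K, T) = 0x9; 0xE ⊕ 0x9 = 0x7.
C2: T = 0x6, S = E(K, T) = 0x8; 0xE ⊕ 0x8 = 0x6.
C3: T = 0x7, S = E(K, T) = 0x7; 0x5 ⊕ 0x7 = 0x2.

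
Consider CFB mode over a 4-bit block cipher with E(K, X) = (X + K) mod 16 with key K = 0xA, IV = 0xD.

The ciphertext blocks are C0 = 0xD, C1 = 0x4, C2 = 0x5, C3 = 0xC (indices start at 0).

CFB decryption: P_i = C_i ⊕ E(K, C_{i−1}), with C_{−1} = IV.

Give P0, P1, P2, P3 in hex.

P0 = 0xA, P1 = 0x3, P2 = 0xB, P3 = 0x3

P0: E(K, 0xD) = 0x7; 0xD ⊕ 0x7 = 0xA.
P1: E(K, 0xD) = 0x7; 0x4 ⊕ 0x7 = 0x3.
P2: E(K, 0x4) = 0xE; 0x5 ⊕ 0xE = 0xB.
P3: E(K, 0x5) = 0xF; 0xC ⊕ 0xF = 0x3.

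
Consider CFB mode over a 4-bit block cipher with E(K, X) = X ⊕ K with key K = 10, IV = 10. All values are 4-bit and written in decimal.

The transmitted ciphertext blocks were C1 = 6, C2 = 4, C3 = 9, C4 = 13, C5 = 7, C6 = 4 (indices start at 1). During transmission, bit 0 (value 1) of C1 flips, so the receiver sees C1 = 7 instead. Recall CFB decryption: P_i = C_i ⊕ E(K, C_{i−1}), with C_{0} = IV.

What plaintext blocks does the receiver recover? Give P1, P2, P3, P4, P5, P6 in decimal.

P1 = 7, P2 = 9, P3 = 7, P4 = 14, P5 = 0, P6 = 9

Only C1 changed, to 7. In CFB, a change in C_i flips the same bit in P_i and garbles P_{i+1}. Decrypting the received ciphertext:
P1: E(K, 10) = 0; 7 ⊕ 0 = 7.
P2: E(K, 7) = 13; 4 ⊕ 13 = 9.
P3: E(K, 4) = 14; 9 ⊕ 14 = 7.
P4: E(K, 9) = 3; 13 ⊕ 3 = 14.
P5: E(K, 13) = 7; 7 ⊕ 7 = 0.
P6: E(K, 7) = 13; 4 ⊕ 13 = 9.
Blocks that differ from the original plaintext: P1, P2.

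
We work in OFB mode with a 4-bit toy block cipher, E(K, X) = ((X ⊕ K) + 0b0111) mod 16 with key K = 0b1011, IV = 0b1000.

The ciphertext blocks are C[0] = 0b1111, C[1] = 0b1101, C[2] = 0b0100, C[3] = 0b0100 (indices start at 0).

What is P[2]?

P[2] = 0b1110

OFB decryption: S_i = E(K, S_{i−1}) with S_{−1} = IV; P_i = C_i ⊕ S_i.
P[0]: S = E(K, 0b1000) = 0b1010; 0b1111 ⊕ 0b1010 = 0b0101.
P[1]: S = E(K, 0b1010) = 0b1000; 0b1101 ⊕ 0b1000 = 0b0101.
P[2]: S = E(K, 0b1000) = 0b1010; 0b0100 ⊕ 0b1010 = 0b1110.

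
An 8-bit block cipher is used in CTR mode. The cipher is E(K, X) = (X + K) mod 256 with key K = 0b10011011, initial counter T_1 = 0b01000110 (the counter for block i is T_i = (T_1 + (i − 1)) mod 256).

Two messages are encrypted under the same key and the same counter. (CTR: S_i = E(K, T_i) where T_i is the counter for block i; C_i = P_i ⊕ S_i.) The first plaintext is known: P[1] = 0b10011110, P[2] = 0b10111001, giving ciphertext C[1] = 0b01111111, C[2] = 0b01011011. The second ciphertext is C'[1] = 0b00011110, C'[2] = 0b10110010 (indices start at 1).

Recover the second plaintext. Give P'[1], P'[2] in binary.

P'[1] = 0b11111111, P'[2] = 0b01010000

In CTR with a reused counter, both messages share the same keystream S_i, so C_i ⊕ C'_i = P_i ⊕ P'_i and thus P'_i = P_i ⊕ C_i ⊕ C'_i.
P'[1]: 0b10011110 ⊕ 0b01111111 ⊕ 0b00011110 = 0b11111111.
P'[2]: 0b10111001 ⊕ 0b01011011 ⊕ 0b10110010 = 0b01010000.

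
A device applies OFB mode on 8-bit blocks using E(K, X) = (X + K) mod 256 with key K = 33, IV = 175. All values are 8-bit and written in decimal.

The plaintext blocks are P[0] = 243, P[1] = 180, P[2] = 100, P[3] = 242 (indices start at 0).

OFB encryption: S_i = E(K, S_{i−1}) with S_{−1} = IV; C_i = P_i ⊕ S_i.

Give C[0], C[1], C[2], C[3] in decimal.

C[0]: S = E(K, 175) = 208; 243 ⊕ 208 = 35.
C[1]: S = E(K, 208) = 241; 180 ⊕ 241 = 69.
C[2]: S = E(K, 241) = 18; 100 ⊕ 18 = 118.
C[3]: S = E(K, 18) = 51; 242 ⊕ 51 = 193.

C[0] = 35, C[1] = 69, C[2] = 118, C[3] = 193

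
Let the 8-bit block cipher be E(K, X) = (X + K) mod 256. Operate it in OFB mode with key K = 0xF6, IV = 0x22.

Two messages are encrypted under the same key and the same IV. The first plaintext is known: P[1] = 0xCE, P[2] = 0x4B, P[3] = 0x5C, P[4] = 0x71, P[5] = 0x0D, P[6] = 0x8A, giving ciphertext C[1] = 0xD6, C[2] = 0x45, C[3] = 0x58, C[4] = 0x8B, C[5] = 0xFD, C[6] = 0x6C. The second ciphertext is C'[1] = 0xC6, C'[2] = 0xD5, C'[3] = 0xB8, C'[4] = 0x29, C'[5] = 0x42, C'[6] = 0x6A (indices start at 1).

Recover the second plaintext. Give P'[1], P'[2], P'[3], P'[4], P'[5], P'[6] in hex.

P'[1] = 0xDE, P'[2] = 0xDB, P'[3] = 0xBC, P'[4] = 0xD3, P'[5] = 0xB2, P'[6] = 0x8C

In OFB with a reused IV, both messages share the same keystream S_i, so C_i ⊕ C'_i = P_i ⊕ P'_i and thus P'_i = P_i ⊕ C_i ⊕ C'_i.
P'[1]: 0xCE ⊕ 0xD6 ⊕ 0xC6 = 0xDE.
P'[2]: 0x4B ⊕ 0x45 ⊕ 0xD5 = 0xDB.
P'[3]: 0x5C ⊕ 0x58 ⊕ 0xB8 = 0xBC.
P'[4]: 0x71 ⊕ 0x8B ⊕ 0x29 = 0xD3.
P'[5]: 0x0D ⊕ 0xFD ⊕ 0x42 = 0xB2.
P'[6]: 0x8A ⊕ 0x6C ⊕ 0x6A = 0x8C.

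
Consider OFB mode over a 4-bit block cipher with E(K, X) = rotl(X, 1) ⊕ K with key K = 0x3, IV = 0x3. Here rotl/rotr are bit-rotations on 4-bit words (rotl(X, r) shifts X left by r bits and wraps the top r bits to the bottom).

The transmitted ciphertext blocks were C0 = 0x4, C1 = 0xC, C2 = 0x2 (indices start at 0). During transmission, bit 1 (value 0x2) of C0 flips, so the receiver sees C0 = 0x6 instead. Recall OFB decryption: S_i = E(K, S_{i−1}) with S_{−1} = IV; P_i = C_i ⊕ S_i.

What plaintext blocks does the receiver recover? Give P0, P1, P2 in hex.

Only C0 changed, to 0x6. In OFB, a change in C_i flips the same bit in P_i only; the keystream is unaffected. Decrypting the received ciphertext:
P0: S = E(K, 0x3) = 0x5; 0x6 ⊕ 0x5 = 0x3.
P1: S = E(K, 0x5) = 0x9; 0xC ⊕ 0x9 = 0x5.
P2: S = E(K, 0x9) = 0x0; 0x2 ⊕ 0x0 = 0x2.
Blocks that differ from the original plaintext: P0.

P0 = 0x3, P1 = 0x5, P2 = 0x2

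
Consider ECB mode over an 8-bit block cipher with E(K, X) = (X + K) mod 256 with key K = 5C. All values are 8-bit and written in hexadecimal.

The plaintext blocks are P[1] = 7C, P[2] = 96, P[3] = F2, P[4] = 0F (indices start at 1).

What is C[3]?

C[3] = 4E

ECB encryption: C_i = E(K, P_i).
C[3]: E(K, F2) = 4E.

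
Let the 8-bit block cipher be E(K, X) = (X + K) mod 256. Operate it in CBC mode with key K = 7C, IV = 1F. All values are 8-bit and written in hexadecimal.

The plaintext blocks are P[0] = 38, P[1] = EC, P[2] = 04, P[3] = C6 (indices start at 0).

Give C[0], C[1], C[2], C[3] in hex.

CBC encryption: C_i = E(K, P_i ⊕ C_{i−1}), with C_{−1} = IV.
C[0]: P[0] ⊕ 1F = 27; E(K, 27) = A3.
C[1]: P[1] ⊕ A3 = 4F; E(K, 4F) = CB.
C[2]: P[2] ⊕ CB = CF; E(K, CF) = 4B.
C[3]: P[3] ⊕ 4B = 8D; E(K, 8D) = 09.

C[0] = A3, C[1] = CB, C[2] = 4B, C[3] = 09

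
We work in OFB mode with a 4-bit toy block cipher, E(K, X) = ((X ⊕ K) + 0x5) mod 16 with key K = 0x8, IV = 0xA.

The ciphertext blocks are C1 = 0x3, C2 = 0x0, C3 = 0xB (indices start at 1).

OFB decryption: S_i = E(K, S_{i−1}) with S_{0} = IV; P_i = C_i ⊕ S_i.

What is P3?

P3 = 0xA

P1: S = E(K, 0xA) = 0x7; 0x3 ⊕ 0x7 = 0x4.
P2: S = E(K, 0x7) = 0x4; 0x0 ⊕ 0x4 = 0x4.
P3: S = E(K, 0x4) = 0x1; 0xB ⊕ 0x1 = 0xA.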